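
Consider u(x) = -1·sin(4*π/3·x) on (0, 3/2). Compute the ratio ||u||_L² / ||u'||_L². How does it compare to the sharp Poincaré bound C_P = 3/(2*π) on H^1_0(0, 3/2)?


||u||_L² / ||u'||_L² = 3/(4*π) < C_P = 3/(2*π).

u(x) = -1·sin(4*π/3·x), so u'(x) = -4*π*cos(4*π*x/3)/3.
Writing u(x) = A·sin(kπx/L) with A = -1 and k = 2, use ∫_0^L sin²(kπx/L) dx = L/2 and ∫_0^L cos²(kπx/L) dx = L/2.
u² = 1·sin²(4*π/3·x) and (u')² = 16*π^2/9·cos²(4*π/3·x), and each of sin², cos² integrates to L/2 = 3/4 over (0, 3/2).
∫_0^3/2 u² dx = 3/4, so ||u||_L² = sqrt(3)/2.
∫_0^3/2 (u')² dx = 4*π^2/3, so ||u'||_L² = 2*sqrt(3)*π/3.
Ratio ||u||_L² / ||u'||_L² = 3/(4*π).
Sharp Poincaré constant on H^1_0(0, 3/2) is C_P = L/π = 3/(2*π), achieved by sin(2*π/3·x).
This is the k = 2 harmonic; the ratio L/(kπ) is strictly less than C_P = L/π, consistent with the sharp inequality ||u||_L² ≤ C_P ||u'||_L².


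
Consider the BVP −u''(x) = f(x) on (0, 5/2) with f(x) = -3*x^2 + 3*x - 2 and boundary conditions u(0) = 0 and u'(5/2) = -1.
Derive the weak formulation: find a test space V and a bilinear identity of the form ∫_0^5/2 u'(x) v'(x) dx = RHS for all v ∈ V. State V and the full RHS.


V = {v ∈ H^1(0, 5/2) : v(0) = 0} (test functions vanish at x = 0 where u is specified); weak form: ∫_0^5/2 u'v' dx = ∫_0^5/2 (-3*x^2 + 3*x - 2) v dx − v(5/2) for all v ∈ V.

Multiply both sides by a test function v and integrate from 0 to 5/2:
  ∫_0^5/2 −u''(x) v(x) dx = ∫_0^5/2 f(x) v(x) dx.
Integrate the LHS by parts once:
  ∫_0^5/2 −u'' v dx = −[u'(x) v(x)]_0^5/2 + ∫_0^5/2 u'(x) v'(x) dx.
Thus ∫_0^5/2 u'(x) v'(x) dx = ∫_0^5/2 f(x) v(x) dx + [u'(x) v(x)]_0^5/2.
Choose V so that boundary terms are either known or forced to vanish.
Mixed BC: u(0) = 0 (Dirichlet) and u'(5/2) = -1 (Neumann). Define V = {v ∈ H^1(0, 5/2) : v(0) = 0}. Then [u' v]_0^5/2 = u'(5/2)·v(5/2) − u'(0)·0 = − v(5/2).
Weak formulation: find u (satisfying any essential BC) such that ∫_0^5/2 u'(x) v'(x) dx = ∫_0^5/2 f v dx − v(5/2) for all v ∈ V (Dirichlet at 0 absorbed into V; Neumann datum at x = 5/2 contributes the boundary term).
Substituting f(x) = -3*x^2 + 3*x - 2, the right-hand side is ∫_0^5/2 (-3*x^2 + 3*x - 2) v dx − v(5/2).


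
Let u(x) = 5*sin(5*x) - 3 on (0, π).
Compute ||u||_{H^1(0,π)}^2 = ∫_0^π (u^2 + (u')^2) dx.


||u||_{H^1(0,π)}^2 = -12 + 334*π

u'(x) = 25*cos(5*x).
Expand u² and (u')² and integrate term by term on (0, π), using: for integers n ≥ 1, ∫_0^π sin²(nx) dx = ∫_0^π cos²(nx) dx = π/2; for n ≠ n', ∫_0^π sin(nx)sin(n'x) dx = ∫_0^π cos(nx)cos(n'x) dx = 0; and by product-to-sum, ∫_0^π sin(nx)cos(n'x) dx = ½∫_0^π [sin((n+n')x) + sin((n−n')x)] dx, which is 0 when n+n' is even and 2n/(n²−n'²) when n+n' is odd (it need not vanish on (0, π)). For the constant mode: ∫_0^π 1 dx = π, ∫_0^π cos(nx) dx = 0, ∫_0^π sin(nx) dx = (1−(−1)^n)/n.
  u² squared terms: (-3)²·∫1 dx = 9·π = 9*π;  (5)²·∫sin(5x)² dx = 25·π/2 = 25*π/2.
  u² cross terms: 2·(-3)·(5)·∫1·sin(5x) dx = -30·(2/5) = -12.
  So ∫_0^π u² dx = 9*π + 25*π/2 − 12 = -12 + 43*π/2.
  (u')² squared terms: (25)²·∫cos(5x)² dx = 625·π/2 = 625*π/2.
  So ∫_0^π (u')² dx = 625*π/2.
||u||_{H^1}^2 = (-12 + 43*π/2) + (625*π/2) = -12 + 334*π.


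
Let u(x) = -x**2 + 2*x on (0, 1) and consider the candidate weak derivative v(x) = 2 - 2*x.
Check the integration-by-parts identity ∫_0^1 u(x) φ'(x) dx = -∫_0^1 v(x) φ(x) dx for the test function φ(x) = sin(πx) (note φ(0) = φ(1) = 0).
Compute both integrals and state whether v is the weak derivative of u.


LHS = -2/π, RHS = -2/π. Yes, v = u' weakly.

u(x) = -x**2 + 2*x, classical derivative u'(x) = 2 - 2*x.
φ(x) = sin(πx), so φ'(x) = π*cos(π*x).
Note φ(0) = φ(1) = 0, so the boundary term u·φ vanishes.
LHS = ∫_0^1 u(x) φ'(x) dx = ∫_0^1 (-π*x^2*cos(π*x) + 2*π*x*cos(π*x)) dx. Term by term:
  ∫_0^1 -π*x^2*cos(π*x) dx = 2/π;  ∫_0^1 2*π*x*cos(π*x) dx = -4/π.
Sum: 2/π − 4/π = -2/π.
So LHS = -2/π.
∫_0^1 v(x) φ(x) dx = ∫_0^1 (-2*x*sin(π*x) + 2*sin(π*x)) dx. Term by term:
  ∫_0^1 2*sin(π*x) dx = 4/π;  ∫_0^1 -2*x*sin(π*x) dx = -2/π.
Sum: 4/π − 2/π = 2/π.
So RHS = -∫_0^1 v(x) φ(x) dx = -2/π.
LHS = RHS, so the identity holds for this test φ.
Moreover u is smooth here and v(x) = u'(x) = 2 - 2*x pointwise, so the identity holds for every test function. Hence v is the weak derivative of u.


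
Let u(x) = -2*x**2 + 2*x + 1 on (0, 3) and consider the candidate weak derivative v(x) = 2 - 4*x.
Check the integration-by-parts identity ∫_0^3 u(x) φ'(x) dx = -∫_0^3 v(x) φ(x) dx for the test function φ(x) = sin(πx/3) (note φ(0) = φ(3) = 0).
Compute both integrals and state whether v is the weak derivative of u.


LHS = 24/π, RHS = 24/π. Yes, v = u' weakly.

u(x) = -2*x**2 + 2*x + 1, classical derivative u'(x) = 2 - 4*x.
φ(x) = sin(πx/3), so φ'(x) = π*cos(π*x/3)/3.
Note φ(0) = φ(3) = 0, so the boundary term u·φ vanishes.
LHS = ∫_0^3 u(x) φ'(x) dx = ∫_0^3 (-2*π*x^2*cos(π*x/3)/3 + 2*π*x*cos(π*x/3)/3 + π*cos(π*x/3)/3) dx. Term by term:
  ∫_0^3 π*cos(π*x/3)/3 dx = 0;  ∫_0^3 -2*π*x^2*cos(π*x/3)/3 dx = 36/π;  ∫_0^3 2*π*x*cos(π*x/3)/3 dx = -12/π.
Sum: 0 + 36/π − 12/π = 24/π.
So LHS = 24/π.
∫_0^3 v(x) φ(x) dx = ∫_0^3 (-4*x*sin(π*x/3) + 2*sin(π*x/3)) dx. Term by term:
  ∫_0^3 2*sin(π*x/3) dx = 12/π;  ∫_0^3 -4*x*sin(π*x/3) dx = -36/π.
Sum: 12/π − 36/π = -24/π.
So RHS = -∫_0^3 v(x) φ(x) dx = 24/π.
LHS = RHS, so the identity holds for this test φ.
Moreover u is smooth here and v(x) = u'(x) = 2 - 4*x pointwise, so the identity holds for every test function. Hence v is the weak derivative of u.


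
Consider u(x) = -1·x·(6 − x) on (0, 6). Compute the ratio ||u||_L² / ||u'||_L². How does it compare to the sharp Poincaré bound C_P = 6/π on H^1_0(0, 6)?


||u||_L² / ||u'||_L² = 3*sqrt(10)/5 < C_P = 6/π.

u(x) = -1·x·(6 − x), so u'(x) = 2*x - 6.
u(x) = -1·x·(6 − x) vanishes at x = 0 and x = 6, so u ∈ H^1_0(0, 6). Differentiate via the product rule and integrate the resulting polynomials term by term.
  ∫_0^6 u² dx = ∫_0^6 (x^4 - 12*x^3 + 36*x^2) dx. Term by term:
    ∫_0^6 x^4 dx = 7776/5;  ∫_0^6 -12*x^3 dx = -3888;  ∫_0^6 36*x^2 dx = 2592.
  Sum: 7776/5 − 3888 + 2592 = 1296/5.
  ∫_0^6 (u')² dx = ∫_0^6 (4*x^2 - 24*x + 36) dx. Term by term:
    ∫_0^6 4*x^2 dx = 288;  ∫_0^6 -24*x dx = -432;  ∫_0^6 36 dx = 216.
  Sum: 288 − 432 + 216 = 72.
∫_0^6 u² dx = 1296/5, so ||u||_L² = 36*sqrt(5)/5.
∫_0^6 (u')² dx = 72, so ||u'||_L² = 6*sqrt(2).
Ratio ||u||_L² / ||u'||_L² = 3*sqrt(10)/5.
Sharp Poincaré constant on H^1_0(0, 6) is C_P = L/π = 6/π, achieved by sin(π/6·x).
A polynomial bump cannot attain the sharp Poincaré constant (only the first sine eigenfunction does), so the ratio is strictly less than C_P, consistent with ||u||_L² ≤ C_P ||u'||_L².


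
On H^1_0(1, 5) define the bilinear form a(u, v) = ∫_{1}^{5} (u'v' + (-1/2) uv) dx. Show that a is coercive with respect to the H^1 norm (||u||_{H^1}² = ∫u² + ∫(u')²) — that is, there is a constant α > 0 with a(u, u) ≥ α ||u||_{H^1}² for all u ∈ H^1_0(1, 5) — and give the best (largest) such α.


α = (-8 + π^2)/(π^2 + 16)

Coercivity of a(·,·) on H^1_0(1, 5) means a(u, u) ≥ α ||u||_{H^1}² for every u ∈ H^1_0.
The interval has length L = 4, and Poincaré/coercivity depend only on L. Here a(u, u) = ∫(u')² + (-1/2)·∫u².
Here c = -1/2 < 0 with |c| < (π/L)² = π^2/16, so coercivity still holds. The condition a(u,u) ≥ α||u||_{H^1}² reads (1−α)∫(u')² ≥ (α−c)∫u². Any admissible α is ≤ 1 (rapidly oscillating u have ∫u²/∫(u')² → 0), and α = 1 would force 0 ≥ (1−c)∫u², impossible since c < 1; so 1−α > 0. By the sharp Poincaré inequality on H^1_0 of an interval of length L, ∫(u')² ≥ (π/L)²∫u² with equality for the first sine mode sin(π(x−x₀)/L) (x₀ the left endpoint), so the inequality holds for all u iff (1−α)(π/L)² ≥ α − c, i.e. α ≤ ((π/L)² + c)/((π/L)² + 1) = (1 + c(L/π)²)/(1 + (L/π)²). (Direct route, valid since c ≤ 0: Poincaré gives c∫u² ≥ c(L/π)²∫(u')², so a(u,u) ≥ (1 + c(L/π)²)∫(u')², while ||u||_{H^1}² ≤ (1 + (L/π)²)∫(u')²; dividing yields the same α.) With (π/L)² = π^2/16 and c = -1/2, the largest admissible constant is α = ((π/L)² + c)/((π/L)² + 1).
Simplifying, α = (-8 + π^2)/(π^2 + 16).


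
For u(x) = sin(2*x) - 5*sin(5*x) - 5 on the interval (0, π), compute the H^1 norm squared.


||u||_{H^1(0,π)}^2 = 20 + 705*π/2

u'(x) = 2*cos(2*x) - 25*cos(5*x).
Expand u² and (u')² and integrate term by term on (0, π), using: for integers n ≥ 1, ∫_0^π sin²(nx) dx = ∫_0^π cos²(nx) dx = π/2; for n ≠ n', ∫_0^π sin(nx)sin(n'x) dx = ∫_0^π cos(nx)cos(n'x) dx = 0; and by product-to-sum, ∫_0^π sin(nx)cos(n'x) dx = ½∫_0^π [sin((n+n')x) + sin((n−n')x)] dx, which is 0 when n+n' is even and 2n/(n²−n'²) when n+n' is odd (it need not vanish on (0, π)). For the constant mode: ∫_0^π 1 dx = π, ∫_0^π cos(nx) dx = 0, ∫_0^π sin(nx) dx = (1−(−1)^n)/n.
  u² squared terms: (-5)²·∫1 dx = 25·π = 25*π;  (-5)²·∫sin(5x)² dx = 25·π/2 = 25*π/2;  (1)²·∫sin(2x)² dx = 1·π/2 = π/2.
  u² cross terms: 2·(-5)·(-5)·∫1·sin(5x) dx = 50·(2/5) = 20;  2·(-5)·(1)·∫1·sin(2x) dx = -10·(0) = 0;  2·(-5)·(1)·∫sin(5x)·sin(2x) dx = -10·(0) = 0.
  So ∫_0^π u² dx = 25*π + 25*π/2 + π/2 + 20 + 0 + 0 = 20 + 38*π.
  (u')² squared terms: (-25)²·∫cos(5x)² dx = 625·π/2 = 625*π/2;  (2)²·∫cos(2x)² dx = 4·π/2 = 2*π.
  (u')² cross terms: 2·(-25)·(2)·∫cos(5x)·cos(2x) dx = -100·(0) = 0.
  So ∫_0^π (u')² dx = 625*π/2 + 2*π + 0 = 629*π/2.
||u||_{H^1}^2 = (20 + 38*π) + (629*π/2) = 20 + 705*π/2.


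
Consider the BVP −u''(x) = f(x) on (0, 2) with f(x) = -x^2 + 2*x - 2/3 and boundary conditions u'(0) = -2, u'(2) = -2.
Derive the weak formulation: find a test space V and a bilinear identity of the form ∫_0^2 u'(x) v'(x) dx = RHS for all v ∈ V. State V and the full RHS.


V = H^1(0, 2) (v unrestricted at boundary; u is determined up to an additive constant); weak form: ∫_0^2 u'v' dx = ∫_0^2 (-x^2 + 2*x - 2/3) v dx − 2·v(2) + 2·v(0) for all v ∈ V.

Multiply both sides by a test function v and integrate from 0 to 2:
  ∫_0^2 −u''(x) v(x) dx = ∫_0^2 f(x) v(x) dx.
Integrate the LHS by parts once:
  ∫_0^2 −u'' v dx = −[u'(x) v(x)]_0^2 + ∫_0^2 u'(x) v'(x) dx.
Thus ∫_0^2 u'(x) v'(x) dx = ∫_0^2 f(x) v(x) dx + [u'(x) v(x)]_0^2.
Choose V so that boundary terms are either known or forced to vanish.
u has inhomogeneous Neumann u'(0) = -2, u'(2) = -2. [u' v]_0^2 = (-2)·v(2) − (-2)·v(0) = − 2·v(2) + 2·v(0). Take V = H^1(0, 2); boundary term becomes part of RHS.
Weak formulation: find u (satisfying any essential BC) such that ∫_0^2 u'(x) v'(x) dx = ∫_0^2 f v dx − 2·v(2) + 2·v(0) for all v ∈ V (Neumann data are natural BCs: they enter the RHS as boundary terms).
Substituting f(x) = -x^2 + 2*x - 2/3, the right-hand side is ∫_0^2 (-x^2 + 2*x - 2/3) v dx − 2·v(2) + 2·v(0).
Compatibility check (pure Neumann): taking v ≡ 1 ∈ V gives 0 = ∫_0^2 f dx + (-2) − (-2), i.e. ∫_0^2 f dx must equal u'(0) − u'(2) = 0. Indeed ∫_0^2 (-x^2 + 2*x - 2/3) dx = 0, so the data are compatible. The solution is then unique only up to an additive constant (fix it e.g. by requiring ∫_0^2 u dx = 0).


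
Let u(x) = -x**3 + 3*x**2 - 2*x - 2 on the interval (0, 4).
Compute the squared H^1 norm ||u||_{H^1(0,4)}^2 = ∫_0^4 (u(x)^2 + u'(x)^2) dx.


||u||_{H^1}^2 = 72608/105

The H^1 norm (squared) on an interval (0, L) is
  ||u||_{H^1}^2 = ∫_0^L u(x)^2 dx + ∫_0^L u'(x)^2 dx.
Compute u'(x) = -3*x**2 + 6*x - 2.
Then u(x)^2 = x**6 - 6*x**5 + 13*x**4 - 8*x**3 - 8*x**2 + 8*x + 4 and u'(x)^2 = 9*x**4 - 36*x**3 + 48*x**2 - 24*x + 4.
Integrate each monomial from 0 to 4 using ∫_0^4 c·x^n dx = c·4^(n+1)/(n+1):
  ∫_0^4 u(x)^2 dx = ∫_0^4 (x^6 - 6*x^5 + 13*x^4 - 8*x^3 - 8*x^2 + 8*x + 4) dx. Term by term:
    ∫_0^4 x^6 dx = 16384/7;  ∫_0^4 -6*x^5 dx = -4096;  ∫_0^4 13*x^4 dx = 13312/5;
    ∫_0^4 -8*x^3 dx = -512;  ∫_0^4 -8*x^2 dx = -512/3;  ∫_0^4 8*x dx = 64;
    ∫_0^4 4 dx = 16.
  Sum: 16384/7 − 4096 + 13312/5 − 512 − 512/3 + 64 + 16 = 31952/105.
  ∫_0^4 u'(x)^2 dx = ∫_0^4 (9*x^4 - 36*x^3 + 48*x^2 - 24*x + 4) dx. Term by term:
    ∫_0^4 9*x^4 dx = 9216/5;  ∫_0^4 -36*x^3 dx = -2304;  ∫_0^4 48*x^2 dx = 1024;
    ∫_0^4 -24*x dx = -192;  ∫_0^4 4 dx = 16.
  Sum: 9216/5 − 2304 + 1024 − 192 + 16 = 1936/5.
Adding: ||u||_{H^1}^2 = 31952/105 + 1936/5 = 72608/105.


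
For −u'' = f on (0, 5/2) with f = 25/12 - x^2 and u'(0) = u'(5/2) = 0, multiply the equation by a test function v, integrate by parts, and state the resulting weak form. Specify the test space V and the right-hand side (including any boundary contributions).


V = H^1(0, 5/2) (no boundary constraint on v; u is determined up to an additive constant); weak form: ∫_0^5/2 u'v' dx = ∫_0^5/2 (25/12 - x^2) v dx for all v ∈ V.

Multiply both sides by a test function v and integrate from 0 to 5/2:
  ∫_0^5/2 −u''(x) v(x) dx = ∫_0^5/2 f(x) v(x) dx.
Integrate the LHS by parts once:
  ∫_0^5/2 −u'' v dx = −[u'(x) v(x)]_0^5/2 + ∫_0^5/2 u'(x) v'(x) dx.
Thus ∫_0^5/2 u'(x) v'(x) dx = ∫_0^5/2 f(x) v(x) dx + [u'(x) v(x)]_0^5/2.
Choose V so that boundary terms are either known or forced to vanish.
u has homogeneous Neumann: u'(0) = u'(5/2) = 0. So [u' v]_0^5/2 = 0·v(5/2) − 0·v(0) = 0 for any v; take V = H^1(0, 5/2).
Weak formulation: find u (satisfying any essential BC) such that ∫_0^5/2 u'(x) v'(x) dx = ∫_0^5/2 f v dx for all v ∈ V (homogeneous Neumann, so boundary terms vanish).
Substituting f(x) = 25/12 - x^2, the right-hand side is ∫_0^5/2 (25/12 - x^2) v dx.
Compatibility check (pure Neumann): taking v ≡ 1 ∈ V gives 0 = ∫_0^5/2 f dx + (0) − (0), i.e. ∫_0^5/2 f dx must equal u'(0) − u'(5/2) = 0. Indeed ∫_0^5/2 (25/12 - x^2) dx = 0, so the data are compatible. The solution is then unique only up to an additive constant (fix it e.g. by requiring ∫_0^5/2 u dx = 0).


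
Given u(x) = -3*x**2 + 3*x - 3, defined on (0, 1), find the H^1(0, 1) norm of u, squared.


||u||_{H^1}^2 = 93/10

The H^1 norm (squared) on an interval (0, L) is
  ||u||_{H^1}^2 = ∫_0^L u(x)^2 dx + ∫_0^L u'(x)^2 dx.
Compute u'(x) = 3 - 6*x.
Then u(x)^2 = 9*x**4 - 18*x**3 + 27*x**2 - 18*x + 9 and u'(x)^2 = 36*x**2 - 36*x + 9.
Integrate each monomial from 0 to 1 using ∫_0^1 c·x^n dx = c·1^(n+1)/(n+1):
  ∫_0^1 u(x)^2 dx = ∫_0^1 (9*x^4 - 18*x^3 + 27*x^2 - 18*x + 9) dx. Term by term:
    ∫_0^1 9*x^4 dx = 9/5;  ∫_0^1 -18*x^3 dx = -9/2;  ∫_0^1 27*x^2 dx = 9;
    ∫_0^1 -18*x dx = -9;  ∫_0^1 9 dx = 9.
  Sum: 9/5 − 9/2 + 9 − 9 + 9 = 63/10.
  ∫_0^1 u'(x)^2 dx = ∫_0^1 (36*x^2 - 36*x + 9) dx. Term by term:
    ∫_0^1 36*x^2 dx = 12;  ∫_0^1 -36*x dx = -18;  ∫_0^1 9 dx = 9.
  Sum: 12 − 18 + 9 = 3.
Adding: ||u||_{H^1}^2 = 63/10 + 3 = 93/10.


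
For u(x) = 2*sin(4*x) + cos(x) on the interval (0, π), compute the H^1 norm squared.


||u||_{H^1(0,π)}^2 = 64/15 + 35*π

u'(x) = -sin(x) + 8*cos(4*x).
Expand u² and (u')² and integrate term by term on (0, π), using: for integers n ≥ 1, ∫_0^π sin²(nx) dx = ∫_0^π cos²(nx) dx = π/2; for n ≠ n', ∫_0^π sin(nx)sin(n'x) dx = ∫_0^π cos(nx)cos(n'x) dx = 0; and by product-to-sum, ∫_0^π sin(nx)cos(n'x) dx = ½∫_0^π [sin((n+n')x) + sin((n−n')x)] dx, which is 0 when n+n' is even and 2n/(n²−n'²) when n+n' is odd (it need not vanish on (0, π)).
  u² squared terms: (2)²·∫sin(4x)² dx = 4·π/2 = 2*π;  (1)²·∫cos(x)² dx = 1·π/2 = π/2.
  u² cross terms: 2·(2)·(1)·∫sin(4x)·cos(x) dx = 4·(8/15) = 32/15.
  So ∫_0^π u² dx = 2*π + π/2 + 32/15 = 32/15 + 5*π/2.
  (u')² squared terms: (-1)²·∫sin(x)² dx = 1·π/2 = π/2;  (8)²·∫cos(4x)² dx = 64·π/2 = 32*π.
  (u')² cross terms: 2·(-1)·(8)·∫sin(x)·cos(4x) dx = -16·(-2/15) = 32/15.
  So ∫_0^π (u')² dx = π/2 + 32*π + 32/15 = 32/15 + 65*π/2.
||u||_{H^1}^2 = (32/15 + 5*π/2) + (32/15 + 65*π/2) = 64/15 + 35*π.


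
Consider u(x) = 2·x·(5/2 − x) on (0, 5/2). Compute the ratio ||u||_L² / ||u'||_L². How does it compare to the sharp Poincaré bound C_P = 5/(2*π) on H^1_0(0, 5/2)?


||u||_L² / ||u'||_L² = sqrt(10)/4 < C_P = 5/(2*π).

u(x) = 2·x·(5/2 − x), so u'(x) = 5 - 4*x.
u(x) = 2·x·(5/2 − x) vanishes at x = 0 and x = 5/2, so u ∈ H^1_0(0, 5/2). Differentiate via the product rule and integrate the resulting polynomials term by term.
  ∫_0^5/2 u² dx = ∫_0^5/2 (4*x^4 - 20*x^3 + 25*x^2) dx. Term by term:
    ∫_0^5/2 4*x^4 dx = 625/8;  ∫_0^5/2 -20*x^3 dx = -3125/16;  ∫_0^5/2 25*x^2 dx = 3125/24.
  Sum: 625/8 − 3125/16 + 3125/24 = 625/48.
  ∫_0^5/2 (u')² dx = ∫_0^5/2 (16*x^2 - 40*x + 25) dx. Term by term:
    ∫_0^5/2 16*x^2 dx = 250/3;  ∫_0^5/2 -40*x dx = -125;  ∫_0^5/2 25 dx = 125/2.
  Sum: 250/3 − 125 + 125/2 = 125/6.
∫_0^5/2 u² dx = 625/48, so ||u||_L² = 25*sqrt(3)/12.
∫_0^5/2 (u')² dx = 125/6, so ||u'||_L² = 5*sqrt(30)/6.
Ratio ||u||_L² / ||u'||_L² = sqrt(10)/4.
Sharp Poincaré constant on H^1_0(0, 5/2) is C_P = L/π = 5/(2*π), achieved by sin(2*π/5·x).
A polynomial bump cannot attain the sharp Poincaré constant (only the first sine eigenfunction does), so the ratio is strictly less than C_P, consistent with ||u||_L² ≤ C_P ||u'||_L².


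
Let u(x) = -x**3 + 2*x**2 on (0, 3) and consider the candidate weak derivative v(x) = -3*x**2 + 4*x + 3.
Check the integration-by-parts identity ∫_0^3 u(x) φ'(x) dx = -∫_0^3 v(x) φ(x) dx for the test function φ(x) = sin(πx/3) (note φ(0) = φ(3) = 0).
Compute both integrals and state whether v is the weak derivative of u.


LHS = -324/π^3 + 45/π, RHS = -324/π^3 + 27/π. No, v is not the weak derivative of u.

u(x) = -x**3 + 2*x**2, classical derivative u'(x) = -3*x**2 + 4*x.
φ(x) = sin(πx/3), so φ'(x) = π*cos(π*x/3)/3.
Note φ(0) = φ(3) = 0, so the boundary term u·φ vanishes.
LHS = ∫_0^3 u(x) φ'(x) dx = ∫_0^3 (-π*x^3*cos(π*x/3)/3 + 2*π*x^2*cos(π*x/3)/3) dx. Term by term:
  ∫_0^3 -π*x^3*cos(π*x/3)/3 dx = -324/π^3 + 81/π;  ∫_0^3 2*π*x^2*cos(π*x/3)/3 dx = -36/π.
Sum: -324/π^3 + 81/π − 36/π = -324/π^3 + 45/π.
So LHS = -324/π^3 + 45/π.
∫_0^3 v(x) φ(x) dx = ∫_0^3 (-3*x^2*sin(π*x/3) + 4*x*sin(π*x/3) + 3*sin(π*x/3)) dx. Term by term:
  ∫_0^3 3*sin(π*x/3) dx = 18/π;  ∫_0^3 -3*x^2*sin(π*x/3) dx = -81/π + 324/π^3;  ∫_0^3 4*x*sin(π*x/3) dx = 36/π.
Sum: 18/π + -81/π + 324/π^3 + 36/π = -27/π + 324/π^3.
So RHS = -∫_0^3 v(x) φ(x) dx = -324/π^3 + 27/π.
LHS − RHS = 18/π ≠ 0, so the identity fails.
(For a valid weak derivative the identity must hold for EVERY test function, in particular this one. The failure shows v is NOT the weak derivative of u.)
Correct weak derivative would be u'(x) = -3*x**2 + 4*x.


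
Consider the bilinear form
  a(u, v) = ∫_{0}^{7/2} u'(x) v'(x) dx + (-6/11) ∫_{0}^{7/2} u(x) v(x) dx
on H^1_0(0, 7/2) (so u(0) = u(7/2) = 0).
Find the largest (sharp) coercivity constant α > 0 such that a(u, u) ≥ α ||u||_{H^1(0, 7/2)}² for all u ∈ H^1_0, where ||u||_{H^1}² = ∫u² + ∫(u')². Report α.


α = 2*(-147 + 22*π^2)/(11*(4*π^2 + 49))

Coercivity of a(·,·) on H^1_0(0, 7/2) means a(u, u) ≥ α ||u||_{H^1}² for every u ∈ H^1_0.
The interval has length L = 7/2, and Poincaré/coercivity depend only on L. Here a(u, u) = ∫(u')² + (-6/11)·∫u².
Here c = -6/11 < 0 with |c| < (π/L)² = 4*π^2/49, so coercivity still holds. The condition a(u,u) ≥ α||u||_{H^1}² reads (1−α)∫(u')² ≥ (α−c)∫u². Any admissible α is ≤ 1 (rapidly oscillating u have ∫u²/∫(u')² → 0), and α = 1 would force 0 ≥ (1−c)∫u², impossible since c < 1; so 1−α > 0. By the sharp Poincaré inequality on H^1_0 of an interval of length L, ∫(u')² ≥ (π/L)²∫u² with equality for the first sine mode sin(π(x−x₀)/L) (x₀ the left endpoint), so the inequality holds for all u iff (1−α)(π/L)² ≥ α − c, i.e. α ≤ ((π/L)² + c)/((π/L)² + 1) = (1 + c(L/π)²)/(1 + (L/π)²). (Direct route, valid since c ≤ 0: Poincaré gives c∫u² ≥ c(L/π)²∫(u')², so a(u,u) ≥ (1 + c(L/π)²)∫(u')², while ||u||_{H^1}² ≤ (1 + (L/π)²)∫(u')²; dividing yields the same α.) With (π/L)² = 4*π^2/49 and c = -6/11, the largest admissible constant is α = ((π/L)² + c)/((π/L)² + 1).
Simplifying, α = 2*(-147 + 22*π^2)/(11*(4*π^2 + 49)).


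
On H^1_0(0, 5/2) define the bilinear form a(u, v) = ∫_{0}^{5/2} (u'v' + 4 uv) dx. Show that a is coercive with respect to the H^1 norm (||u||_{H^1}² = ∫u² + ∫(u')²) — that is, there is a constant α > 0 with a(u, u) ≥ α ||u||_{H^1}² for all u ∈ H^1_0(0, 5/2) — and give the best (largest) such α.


α = 1

Coercivity of a(·,·) on H^1_0(0, 5/2) means a(u, u) ≥ α ||u||_{H^1}² for every u ∈ H^1_0.
The interval has length L = 5/2, and Poincaré/coercivity depend only on L. Here a(u, u) = ∫(u')² + (4)·∫u².
Here c = 4 ≥ 1, so a(u,u) = ∫(u')² + c∫u² ≥ ∫(u')² + ∫u² = ||u||_{H^1}², i.e. α = 1 works. No larger α is possible: a(u,u) ≥ α||u||_{H^1}² means (1−α)∫(u')² ≥ (α−c)∫u², and for the modes u_n = sin(nπ(x−x₀)/L) (x₀ the left endpoint) one has ∫u_n²/∫(u_n')² = (L/(nπ))² → 0, so a(u_n,u_n)/||u_n||_{H^1}² → 1. Hence the optimal constant is α = 1.
Therefore α = 1.


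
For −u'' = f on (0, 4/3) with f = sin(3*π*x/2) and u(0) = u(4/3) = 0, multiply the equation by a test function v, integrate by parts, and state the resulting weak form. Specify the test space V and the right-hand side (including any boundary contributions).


V = H^1_0(0, 4/3) (so v(0) = v(4/3) = 0); weak form: ∫_0^4/3 u'v' dx = ∫_0^4/3 (sin(3*π*x/2)) v dx for all v ∈ V.

Multiply both sides by a test function v and integrate from 0 to 4/3:
  ∫_0^4/3 −u''(x) v(x) dx = ∫_0^4/3 f(x) v(x) dx.
Integrate the LHS by parts once:
  ∫_0^4/3 −u'' v dx = −[u'(x) v(x)]_0^4/3 + ∫_0^4/3 u'(x) v'(x) dx.
Thus ∫_0^4/3 u'(x) v'(x) dx = ∫_0^4/3 f(x) v(x) dx + [u'(x) v(x)]_0^4/3.
Choose V so that boundary terms are either known or forced to vanish.
u is Dirichlet: u(0) = u(4/3) = 0. Let V = H^1_0(0, 4/3); then v(0) = v(4/3) = 0, and [u' v]_0^4/3 = 0.
Weak formulation: find u (satisfying any essential BC) such that ∫_0^4/3 u'(x) v'(x) dx = ∫_0^4/3 f v dx for all v ∈ V.
Substituting f(x) = sin(3*π*x/2), the right-hand side is ∫_0^4/3 (sin(3*π*x/2)) v dx.


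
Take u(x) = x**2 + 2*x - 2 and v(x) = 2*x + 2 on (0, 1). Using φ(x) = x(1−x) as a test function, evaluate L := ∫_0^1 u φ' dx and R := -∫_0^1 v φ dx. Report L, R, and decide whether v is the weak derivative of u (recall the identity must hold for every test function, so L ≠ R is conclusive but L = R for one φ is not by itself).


LHS = -1/2, RHS = -1/2. Yes, v = u' weakly.

u(x) = x**2 + 2*x - 2, classical derivative u'(x) = 2*x + 2.
φ(x) = x(1−x), so φ'(x) = 1 - 2*x.
Note φ(0) = φ(1) = 0, so the boundary term u·φ vanishes.
LHS = ∫_0^1 u(x) φ'(x) dx = ∫_0^1 (-2*x^3 - 3*x^2 + 6*x - 2) dx. Term by term:
  ∫_0^1 -2*x^3 dx = -1/2;  ∫_0^1 -3*x^2 dx = -1;  ∫_0^1 6*x dx = 3;
  ∫_0^1 -2 dx = -2.
Sum: -1/2 − 1 + 3 − 2 = -1/2.
So LHS = -1/2.
∫_0^1 v(x) φ(x) dx = ∫_0^1 (-2*x^3 + 2*x) dx. Term by term:
  ∫_0^1 -2*x^3 dx = -1/2;  ∫_0^1 2*x dx = 1.
Sum: -1/2 + 1 = 1/2.
So RHS = -∫_0^1 v(x) φ(x) dx = -1/2.
LHS = RHS, so the identity holds for this test φ.
Moreover u is smooth here and v(x) = u'(x) = 2*x + 2 pointwise, so the identity holds for every test function. Hence v is the weak derivative of u.


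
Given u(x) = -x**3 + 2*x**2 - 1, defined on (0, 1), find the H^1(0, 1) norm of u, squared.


||u||_{H^1}^2 = 331/210

The H^1 norm (squared) on an interval (0, L) is
  ||u||_{H^1}^2 = ∫_0^L u(x)^2 dx + ∫_0^L u'(x)^2 dx.
Compute u'(x) = -3*x**2 + 4*x.
Then u(x)^2 = x**6 - 4*x**5 + 4*x**4 + 2*x**3 - 4*x**2 + 1 and u'(x)^2 = 9*x**4 - 24*x**3 + 16*x**2.
Integrate each monomial from 0 to 1 using ∫_0^1 c·x^n dx = c·1^(n+1)/(n+1):
  ∫_0^1 u(x)^2 dx = ∫_0^1 (x^6 - 4*x^5 + 4*x^4 + 2*x^3 - 4*x^2 + 1) dx. Term by term:
    ∫_0^1 x^6 dx = 1/7;  ∫_0^1 -4*x^5 dx = -2/3;  ∫_0^1 4*x^4 dx = 4/5;
    ∫_0^1 2*x^3 dx = 1/2;  ∫_0^1 -4*x^2 dx = -4/3;  ∫_0^1 1 dx = 1.
  Sum: 1/7 − 2/3 + 4/5 + 1/2 − 4/3 + 1 = 31/70.
  ∫_0^1 u'(x)^2 dx = ∫_0^1 (9*x^4 - 24*x^3 + 16*x^2) dx. Term by term:
    ∫_0^1 9*x^4 dx = 9/5;  ∫_0^1 -24*x^3 dx = -6;  ∫_0^1 16*x^2 dx = 16/3.
  Sum: 9/5 − 6 + 16/3 = 17/15.
Adding: ||u||_{H^1}^2 = 31/70 + 17/15 = 331/210.


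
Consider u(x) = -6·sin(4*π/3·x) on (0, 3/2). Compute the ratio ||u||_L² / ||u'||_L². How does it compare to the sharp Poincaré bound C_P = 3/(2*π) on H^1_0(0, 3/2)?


||u||_L² / ||u'||_L² = 3/(4*π) < C_P = 3/(2*π).

u(x) = -6·sin(4*π/3·x), so u'(x) = -8*π*cos(4*π*x/3).
Writing u(x) = A·sin(kπx/L) with A = -6 and k = 2, use ∫_0^L sin²(kπx/L) dx = L/2 and ∫_0^L cos²(kπx/L) dx = L/2.
u² = 36·sin²(4*π/3·x) and (u')² = 64*π^2·cos²(4*π/3·x), and each of sin², cos² integrates to L/2 = 3/4 over (0, 3/2).
∫_0^3/2 u² dx = 27, so ||u||_L² = 3*sqrt(3).
∫_0^3/2 (u')² dx = 48*π^2, so ||u'||_L² = 4*sqrt(3)*π.
Ratio ||u||_L² / ||u'||_L² = 3/(4*π).
Sharp Poincaré constant on H^1_0(0, 3/2) is C_P = L/π = 3/(2*π), achieved by sin(2*π/3·x).
This is the k = 2 harmonic; the ratio L/(kπ) is strictly less than C_P = L/π, consistent with the sharp inequality ||u||_L² ≤ C_P ||u'||_L².


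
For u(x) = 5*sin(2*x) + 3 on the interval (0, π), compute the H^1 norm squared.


||u||_{H^1(0,π)}^2 = 143*π/2

u'(x) = 10*cos(2*x).
Expand u² and (u')² and integrate term by term on (0, π), using: for integers n ≥ 1, ∫_0^π sin²(nx) dx = ∫_0^π cos²(nx) dx = π/2; for n ≠ n', ∫_0^π sin(nx)sin(n'x) dx = ∫_0^π cos(nx)cos(n'x) dx = 0; and by product-to-sum, ∫_0^π sin(nx)cos(n'x) dx = ½∫_0^π [sin((n+n')x) + sin((n−n')x)] dx, which is 0 when n+n' is even and 2n/(n²−n'²) when n+n' is odd (it need not vanish on (0, π)). For the constant mode: ∫_0^π 1 dx = π, ∫_0^π cos(nx) dx = 0, ∫_0^π sin(nx) dx = (1−(−1)^n)/n.
  u² squared terms: (3)²·∫1 dx = 9·π = 9*π;  (5)²·∫sin(2x)² dx = 25·π/2 = 25*π/2.
  u² cross terms: 2·(3)·(5)·∫1·sin(2x) dx = 30·(0) = 0.
  So ∫_0^π u² dx = 9*π + 25*π/2 + 0 = 43*π/2.
  (u')² squared terms: (10)²·∫cos(2x)² dx = 100·π/2 = 50*π.
  So ∫_0^π (u')² dx = 50*π.
||u||_{H^1}^2 = (43*π/2) + (50*π) = 143*π/2.


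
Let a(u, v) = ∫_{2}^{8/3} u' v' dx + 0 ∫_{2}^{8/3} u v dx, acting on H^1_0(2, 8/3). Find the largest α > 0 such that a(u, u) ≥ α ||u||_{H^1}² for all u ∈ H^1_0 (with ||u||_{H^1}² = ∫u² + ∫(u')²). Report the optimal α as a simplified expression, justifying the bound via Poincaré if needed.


α = 9*π^2/(4 + 9*π^2)

Coercivity of a(·,·) on H^1_0(2, 8/3) means a(u, u) ≥ α ||u||_{H^1}² for every u ∈ H^1_0.
The interval has length L = 2/3, and Poincaré/coercivity depend only on L. Here a(u, u) = ∫(u')² + (0)·∫u².
Here c = 0, so a(u,u) = ∫(u')² alone. The condition a(u,u) ≥ α||u||_{H^1}² reads (1−α)∫(u')² ≥ (α−c)∫u². Any admissible α is ≤ 1 (rapidly oscillating u have ∫u²/∫(u')² → 0), and α = 1 would force 0 ≥ (1−c)∫u², impossible since c < 1; so 1−α > 0. By the sharp Poincaré inequality on H^1_0 of an interval of length L, ∫(u')² ≥ (π/L)²∫u² with equality for the first sine mode sin(π(x−x₀)/L) (x₀ the left endpoint), so the inequality holds for all u iff (1−α)(π/L)² ≥ α − c, i.e. α ≤ ((π/L)² + c)/((π/L)² + 1) = (1 + c(L/π)²)/(1 + (L/π)²). (Direct route, valid since c ≤ 0: Poincaré gives c∫u² ≥ c(L/π)²∫(u')², so a(u,u) ≥ (1 + c(L/π)²)∫(u')², while ||u||_{H^1}² ≤ (1 + (L/π)²)∫(u')²; dividing yields the same α.) With (π/L)² = 9*π^2/4 and c = 0, the largest admissible constant is α = ((π/L)² + c)/((π/L)² + 1).
Simplifying, α = 9*π^2/(4 + 9*π^2).


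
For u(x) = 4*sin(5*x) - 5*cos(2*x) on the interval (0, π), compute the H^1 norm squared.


||u||_{H^1(0,π)}^2 = -2000/21 + 541*π/2

u'(x) = 10*sin(2*x) + 20*cos(5*x).
Expand u² and (u')² and integrate term by term on (0, π), using: for integers n ≥ 1, ∫_0^π sin²(nx) dx = ∫_0^π cos²(nx) dx = π/2; for n ≠ n', ∫_0^π sin(nx)sin(n'x) dx = ∫_0^π cos(nx)cos(n'x) dx = 0; and by product-to-sum, ∫_0^π sin(nx)cos(n'x) dx = ½∫_0^π [sin((n+n')x) + sin((n−n')x)] dx, which is 0 when n+n' is even and 2n/(n²−n'²) when n+n' is odd (it need not vanish on (0, π)).
  u² squared terms: (-5)²·∫cos(2x)² dx = 25·π/2 = 25*π/2;  (4)²·∫sin(5x)² dx = 16·π/2 = 8*π.
  u² cross terms: 2·(-5)·(4)·∫cos(2x)·sin(5x) dx = -40·(10/21) = -400/21.
  So ∫_0^π u² dx = 25*π/2 + 8*π − 400/21 = -400/21 + 41*π/2.
  (u')² squared terms: (10)²·∫sin(2x)² dx = 100·π/2 = 50*π;  (20)²·∫cos(5x)² dx = 400·π/2 = 200*π.
  (u')² cross terms: 2·(10)·(20)·∫sin(2x)·cos(5x) dx = 400·(-4/21) = -1600/21.
  So ∫_0^π (u')² dx = 50*π + 200*π − 1600/21 = -1600/21 + 250*π.
||u||_{H^1}^2 = (-400/21 + 41*π/2) + (-1600/21 + 250*π) = -2000/21 + 541*π/2.


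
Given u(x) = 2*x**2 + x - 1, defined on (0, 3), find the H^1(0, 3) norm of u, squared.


||u||_{H^1}^2 = 2127/5

The H^1 norm (squared) on an interval (0, L) is
  ||u||_{H^1}^2 = ∫_0^L u(x)^2 dx + ∫_0^L u'(x)^2 dx.
Compute u'(x) = 4*x + 1.
Then u(x)^2 = 4*x**4 + 4*x**3 - 3*x**2 - 2*x + 1 and u'(x)^2 = 16*x**2 + 8*x + 1.
Integrate each monomial from 0 to 3 using ∫_0^3 c·x^n dx = c·3^(n+1)/(n+1):
  ∫_0^3 u(x)^2 dx = ∫_0^3 (4*x^4 + 4*x^3 - 3*x^2 - 2*x + 1) dx. Term by term:
    ∫_0^3 4*x^4 dx = 972/5;  ∫_0^3 4*x^3 dx = 81;  ∫_0^3 -3*x^2 dx = -27;
    ∫_0^3 -2*x dx = -9;  ∫_0^3 1 dx = 3.
  Sum: 972/5 + 81 − 27 − 9 + 3 = 1212/5.
  ∫_0^3 u'(x)^2 dx = ∫_0^3 (16*x^2 + 8*x + 1) dx. Term by term:
    ∫_0^3 16*x^2 dx = 144;  ∫_0^3 8*x dx = 36;  ∫_0^3 1 dx = 3.
  Sum: 144 + 36 + 3 = 183.
Adding: ||u||_{H^1}^2 = 1212/5 + 183 = 2127/5.


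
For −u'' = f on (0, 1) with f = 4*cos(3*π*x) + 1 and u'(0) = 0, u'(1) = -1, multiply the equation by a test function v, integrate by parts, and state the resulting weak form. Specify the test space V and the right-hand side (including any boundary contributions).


V = H^1(0, 1) (v unrestricted at boundary; u is determined up to an additive constant); weak form: ∫_0^1 u'v' dx = ∫_0^1 (4*cos(3*π*x) + 1) v dx − v(1) for all v ∈ V.

Multiply both sides by a test function v and integrate from 0 to 1:
  ∫_0^1 −u''(x) v(x) dx = ∫_0^1 f(x) v(x) dx.
Integrate the LHS by parts once:
  ∫_0^1 −u'' v dx = −[u'(x) v(x)]_0^1 + ∫_0^1 u'(x) v'(x) dx.
Thus ∫_0^1 u'(x) v'(x) dx = ∫_0^1 f(x) v(x) dx + [u'(x) v(x)]_0^1.
Choose V so that boundary terms are either known or forced to vanish.
u has inhomogeneous Neumann u'(0) = 0, u'(1) = -1. [u' v]_0^1 = (-1)·v(1) − (0)·v(0) = − v(1). Take V = H^1(0, 1); boundary term becomes part of RHS.
Weak formulation: find u (satisfying any essential BC) such that ∫_0^1 u'(x) v'(x) dx = ∫_0^1 f v dx − v(1) for all v ∈ V (Neumann data are natural BCs: they enter the RHS as boundary terms).
Substituting f(x) = 4*cos(3*π*x) + 1, the right-hand side is ∫_0^1 (4*cos(3*π*x) + 1) v dx − v(1).
Compatibility check (pure Neumann): taking v ≡ 1 ∈ V gives 0 = ∫_0^1 f dx + (-1) − (0), i.e. ∫_0^1 f dx must equal u'(0) − u'(1) = 1. Indeed ∫_0^1 (4*cos(3*π*x) + 1) dx = 1, so the data are compatible. The solution is then unique only up to an additive constant (fix it e.g. by requiring ∫_0^1 u dx = 0).


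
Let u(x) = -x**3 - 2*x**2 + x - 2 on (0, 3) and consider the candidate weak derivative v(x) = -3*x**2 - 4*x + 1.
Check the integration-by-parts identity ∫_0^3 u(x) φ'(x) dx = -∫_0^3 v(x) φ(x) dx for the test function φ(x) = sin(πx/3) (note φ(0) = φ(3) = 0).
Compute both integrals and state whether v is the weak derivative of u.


LHS = -324/π^3 + 111/π, RHS = -324/π^3 + 111/π. Yes, v = u' weakly.

u(x) = -x**3 - 2*x**2 + x - 2, classical derivative u'(x) = -3*x**2 - 4*x + 1.
φ(x) = sin(πx/3), so φ'(x) = π*cos(π*x/3)/3.
Note φ(0) = φ(3) = 0, so the boundary term u·φ vanishes.
LHS = ∫_0^3 u(x) φ'(x) dx = ∫_0^3 (-π*x^3*cos(π*x/3)/3 - 2*π*x^2*cos(π*x/3)/3 + π*x*cos(π*x/3)/3 - 2*π*cos(π*x/3)/3) dx. Term by term:
  ∫_0^3 -2*π*cos(π*x/3)/3 dx = 0;  ∫_0^3 -2*π*x^2*cos(π*x/3)/3 dx = 36/π;  ∫_0^3 -π*x^3*cos(π*x/3)/3 dx = -324/π^3 + 81/π;
  ∫_0^3 π*x*cos(π*x/3)/3 dx = -6/π.
Sum: 0 + 36/π + -324/π^3 + 81/π − 6/π = -324/π^3 + 111/π.
So LHS = -324/π^3 + 111/π.
∫_0^3 v(x) φ(x) dx = ∫_0^3 (-3*x^2*sin(π*x/3) - 4*x*sin(π*x/3) + sin(π*x/3)) dx. Term by term:
  ∫_0^3 -4*x*sin(π*x/3) dx = -36/π;  ∫_0^3 -3*x^2*sin(π*x/3) dx = -81/π + 324/π^3;  ∫_0^3 sin(π*x/3) dx = 6/π.
Sum: -36/π + -81/π + 324/π^3 + 6/π = -111/π + 324/π^3.
So RHS = -∫_0^3 v(x) φ(x) dx = -324/π^3 + 111/π.
LHS = RHS, so the identity holds for this test φ.
Moreover u is smooth here and v(x) = u'(x) = -3*x**2 - 4*x + 1 pointwise, so the identity holds for every test function. Hence v is the weak derivative of u.


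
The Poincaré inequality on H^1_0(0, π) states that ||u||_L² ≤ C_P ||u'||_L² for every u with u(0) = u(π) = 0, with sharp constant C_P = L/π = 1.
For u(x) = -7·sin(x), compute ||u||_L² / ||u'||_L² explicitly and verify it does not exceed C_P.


||u||_L² / ||u'||_L² = 1 = C_P.

u(x) = -7·sin(x), so u'(x) = -7*cos(x).
Writing u(x) = A·sin(kπx/L) with A = -7 and k = 1, use ∫_0^L sin²(kπx/L) dx = L/2 and ∫_0^L cos²(kπx/L) dx = L/2.
u² = 49·sin²(x) and (u')² = 49·cos²(x), and each of sin², cos² integrates to L/2 = π/2 over (0, π).
∫_0^π u² dx = 49*π/2, so ||u||_L² = 7*sqrt(2)*sqrt(π)/2.
∫_0^π (u')² dx = 49*π/2, so ||u'||_L² = 7*sqrt(2)*sqrt(π)/2.
Ratio ||u||_L² / ||u'||_L² = 1.
Sharp Poincaré constant on H^1_0(0, π) is C_P = L/π = 1, achieved by sin(x).
This is the k = 1 eigenfunction (up to amplitude), so the ratio equals the sharp Poincaré constant exactly.


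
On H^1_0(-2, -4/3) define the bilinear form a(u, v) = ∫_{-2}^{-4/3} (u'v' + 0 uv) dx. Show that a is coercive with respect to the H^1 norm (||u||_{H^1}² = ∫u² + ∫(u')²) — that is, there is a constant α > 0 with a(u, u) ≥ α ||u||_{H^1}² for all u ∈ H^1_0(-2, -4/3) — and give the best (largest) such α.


α = 9*π^2/(4 + 9*π^2)

Coercivity of a(·,·) on H^1_0(-2, -4/3) means a(u, u) ≥ α ||u||_{H^1}² for every u ∈ H^1_0.
The interval has length L = 2/3, and Poincaré/coercivity depend only on L. Here a(u, u) = ∫(u')² + (0)·∫u².
Here c = 0, so a(u,u) = ∫(u')² alone. The condition a(u,u) ≥ α||u||_{H^1}² reads (1−α)∫(u')² ≥ (α−c)∫u². Any admissible α is ≤ 1 (rapidly oscillating u have ∫u²/∫(u')² → 0), and α = 1 would force 0 ≥ (1−c)∫u², impossible since c < 1; so 1−α > 0. By the sharp Poincaré inequality on H^1_0 of an interval of length L, ∫(u')² ≥ (π/L)²∫u² with equality for the first sine mode sin(π(x−x₀)/L) (x₀ the left endpoint), so the inequality holds for all u iff (1−α)(π/L)² ≥ α − c, i.e. α ≤ ((π/L)² + c)/((π/L)² + 1) = (1 + c(L/π)²)/(1 + (L/π)²). (Direct route, valid since c ≤ 0: Poincaré gives c∫u² ≥ c(L/π)²∫(u')², so a(u,u) ≥ (1 + c(L/π)²)∫(u')², while ||u||_{H^1}² ≤ (1 + (L/π)²)∫(u')²; dividing yields the same α.) With (π/L)² = 9*π^2/4 and c = 0, the largest admissible constant is α = ((π/L)² + c)/((π/L)² + 1).
Simplifying, α = 9*π^2/(4 + 9*π^2).


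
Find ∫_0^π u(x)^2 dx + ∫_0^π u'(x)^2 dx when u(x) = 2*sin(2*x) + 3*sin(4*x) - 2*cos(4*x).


||u||_{H^1(0,π)}^2 = 241*π/2

u'(x) = 8*sin(4*x) + 4*cos(2*x) + 12*cos(4*x).
Expand u² and (u')² and integrate term by term on (0, π), using: for integers n ≥ 1, ∫_0^π sin²(nx) dx = ∫_0^π cos²(nx) dx = π/2; for n ≠ n', ∫_0^π sin(nx)sin(n'x) dx = ∫_0^π cos(nx)cos(n'x) dx = 0; and by product-to-sum, ∫_0^π sin(nx)cos(n'x) dx = ½∫_0^π [sin((n+n')x) + sin((n−n')x)] dx, which is 0 when n+n' is even and 2n/(n²−n'²) when n+n' is odd (it need not vanish on (0, π)).
  u² squared terms: (-2)²·∫cos(4x)² dx = 4·π/2 = 2*π;  (2)²·∫sin(2x)² dx = 4·π/2 = 2*π;  (3)²·∫sin(4x)² dx = 9·π/2 = 9*π/2.
  u² cross terms: 2·(-2)·(2)·∫cos(4x)·sin(2x) dx = -8·(0) = 0;  2·(-2)·(3)·∫cos(4x)·sin(4x) dx = -12·(0) = 0;  2·(2)·(3)·∫sin(2x)·sin(4x) dx = 12·(0) = 0.
  So ∫_0^π u² dx = 2*π + 2*π + 9*π/2 + 0 + 0 + 0 = 17*π/2.
  (u')² squared terms: (4)²·∫cos(2x)² dx = 16·π/2 = 8*π;  (8)²·∫sin(4x)² dx = 64·π/2 = 32*π;  (12)²·∫cos(4x)² dx = 144·π/2 = 72*π.
  (u')² cross terms: 2·(4)·(8)·∫cos(2x)·sin(4x) dx = 64·(0) = 0;  2·(4)·(12)·∫cos(2x)·cos(4x) dx = 96·(0) = 0;  2·(8)·(12)·∫sin(4x)·cos(4x) dx = 192·(0) = 0.
  So ∫_0^π (u')² dx = 8*π + 32*π + 72*π + 0 + 0 + 0 = 112*π.
||u||_{H^1}^2 = (17*π/2) + (112*π) = 241*π/2.


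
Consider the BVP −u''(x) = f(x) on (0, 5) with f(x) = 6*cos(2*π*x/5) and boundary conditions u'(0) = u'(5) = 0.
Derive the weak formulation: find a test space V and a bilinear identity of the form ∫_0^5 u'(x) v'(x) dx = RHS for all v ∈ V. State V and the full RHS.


V = H^1(0, 5) (no boundary constraint on v; u is determined up to an additive constant); weak form: ∫_0^5 u'v' dx = ∫_0^5 (6*cos(2*π*x/5)) v dx for all v ∈ V.

Multiply both sides by a test function v and integrate from 0 to 5:
  ∫_0^5 −u''(x) v(x) dx = ∫_0^5 f(x) v(x) dx.
Integrate the LHS by parts once:
  ∫_0^5 −u'' v dx = −[u'(x) v(x)]_0^5 + ∫_0^5 u'(x) v'(x) dx.
Thus ∫_0^5 u'(x) v'(x) dx = ∫_0^5 f(x) v(x) dx + [u'(x) v(x)]_0^5.
Choose V so that boundary terms are either known or forced to vanish.
u has homogeneous Neumann: u'(0) = u'(5) = 0. So [u' v]_0^5 = 0·v(5) − 0·v(0) = 0 for any v; take V = H^1(0, 5).
Weak formulation: find u (satisfying any essential BC) such that ∫_0^5 u'(x) v'(x) dx = ∫_0^5 f v dx for all v ∈ V (homogeneous Neumann, so boundary terms vanish).
Substituting f(x) = 6*cos(2*π*x/5), the right-hand side is ∫_0^5 (6*cos(2*π*x/5)) v dx.
Compatibility check (pure Neumann): taking v ≡ 1 ∈ V gives 0 = ∫_0^5 f dx + (0) − (0), i.e. ∫_0^5 f dx must equal u'(0) − u'(5) = 0. Indeed ∫_0^5 (6*cos(2*π*x/5)) dx = 0, so the data are compatible. The solution is then unique only up to an additive constant (fix it e.g. by requiring ∫_0^5 u dx = 0).


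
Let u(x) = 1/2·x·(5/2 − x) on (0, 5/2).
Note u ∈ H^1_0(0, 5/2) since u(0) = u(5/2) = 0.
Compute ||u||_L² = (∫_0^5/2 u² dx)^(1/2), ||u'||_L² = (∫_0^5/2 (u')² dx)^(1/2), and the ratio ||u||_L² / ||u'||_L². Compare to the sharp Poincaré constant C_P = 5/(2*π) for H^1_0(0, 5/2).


||u||_L² / ||u'||_L² = sqrt(10)/4 < C_P = 5/(2*π).

u(x) = 1/2·x·(5/2 − x), so u'(x) = 5/4 - x.
u(x) = 1/2·x·(5/2 − x) vanishes at x = 0 and x = 5/2, so u ∈ H^1_0(0, 5/2). Differentiate via the product rule and integrate the resulting polynomials term by term.
  ∫_0^5/2 u² dx = ∫_0^5/2 (x^4/4 - 5*x^3/4 + 25*x^2/16) dx. Term by term:
    ∫_0^5/2 x^4/4 dx = 625/128;  ∫_0^5/2 -5*x^3/4 dx = -3125/256;  ∫_0^5/2 25*x^2/16 dx = 3125/384.
  Sum: 625/128 − 3125/256 + 3125/384 = 625/768.
  ∫_0^5/2 (u')² dx = ∫_0^5/2 (x^2 - 5*x/2 + 25/16) dx. Term by term:
    ∫_0^5/2 x^2 dx = 125/24;  ∫_0^5/2 -5*x/2 dx = -125/16;  ∫_0^5/2 25/16 dx = 125/32.
  Sum: 125/24 − 125/16 + 125/32 = 125/96.
∫_0^5/2 u² dx = 625/768, so ||u||_L² = 25*sqrt(3)/48.
∫_0^5/2 (u')² dx = 125/96, so ||u'||_L² = 5*sqrt(30)/24.
Ratio ||u||_L² / ||u'||_L² = sqrt(10)/4.
Sharp Poincaré constant on H^1_0(0, 5/2) is C_P = L/π = 5/(2*π), achieved by sin(2*π/5·x).
A polynomial bump cannot attain the sharp Poincaré constant (only the first sine eigenfunction does), so the ratio is strictly less than C_P, consistent with ||u||_L² ≤ C_P ||u'||_L².
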